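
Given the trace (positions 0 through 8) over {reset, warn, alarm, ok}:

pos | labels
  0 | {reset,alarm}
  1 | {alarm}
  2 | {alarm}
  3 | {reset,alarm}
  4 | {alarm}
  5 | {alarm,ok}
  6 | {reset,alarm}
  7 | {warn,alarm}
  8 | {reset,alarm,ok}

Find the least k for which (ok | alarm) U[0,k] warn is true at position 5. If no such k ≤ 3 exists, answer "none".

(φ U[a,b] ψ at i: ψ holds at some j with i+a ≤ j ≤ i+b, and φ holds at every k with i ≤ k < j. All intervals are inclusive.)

Need earliest j ≥ 5 with warn, and (ok | alarm) at every k in [5,j-1].
  j=5: rhs fails.
  j=6: rhs fails.
  j=7: rhs holds; lhs holds on [5,6]. k = 2.

2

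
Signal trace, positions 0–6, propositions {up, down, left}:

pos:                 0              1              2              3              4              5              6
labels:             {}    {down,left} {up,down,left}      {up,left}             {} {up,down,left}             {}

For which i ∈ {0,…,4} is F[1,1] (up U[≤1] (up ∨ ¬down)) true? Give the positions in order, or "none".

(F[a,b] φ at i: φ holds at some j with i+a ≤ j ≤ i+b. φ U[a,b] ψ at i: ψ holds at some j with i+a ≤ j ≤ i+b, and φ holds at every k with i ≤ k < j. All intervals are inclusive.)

Evaluate at each i in [0,4]:
  i=0: ✗ (none in [1,1])
  i=1: ✓ (witness j=2)
  i=2: ✓ (witness j=3)
  i=3: ✓ (witness j=4)
  i=4: ✓ (witness j=5)

1, 2, 3, 4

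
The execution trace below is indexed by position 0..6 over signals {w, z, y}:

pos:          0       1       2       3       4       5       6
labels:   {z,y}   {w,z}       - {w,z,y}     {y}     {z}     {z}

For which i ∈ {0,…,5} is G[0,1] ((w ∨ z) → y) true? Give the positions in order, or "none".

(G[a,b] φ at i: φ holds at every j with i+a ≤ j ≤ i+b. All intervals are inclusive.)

Evaluate at each i in [0,5]:
  i=0: ✗ (fails at j=1)
  i=1: ✗ (fails at j=1)
  i=2: ✓ (all of [2,3])
  i=3: ✓ (all of [3,4])
  i=4: ✗ (fails at j=5)
  i=5: ✗ (fails at j=5)

2, 3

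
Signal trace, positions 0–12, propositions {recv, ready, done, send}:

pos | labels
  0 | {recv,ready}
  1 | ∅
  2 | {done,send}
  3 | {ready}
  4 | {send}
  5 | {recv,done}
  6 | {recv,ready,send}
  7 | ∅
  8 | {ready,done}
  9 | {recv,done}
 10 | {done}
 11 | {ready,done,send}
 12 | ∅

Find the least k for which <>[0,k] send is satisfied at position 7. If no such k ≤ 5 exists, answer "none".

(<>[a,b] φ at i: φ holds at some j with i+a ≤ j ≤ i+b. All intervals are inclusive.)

Scan j = 7,8,… for send:
  j=7: fails
  j=8: fails
  j=9: fails
  j=10: fails
  j=11: holds
First hit at j=11, so smallest k = 11-7 = 4.

4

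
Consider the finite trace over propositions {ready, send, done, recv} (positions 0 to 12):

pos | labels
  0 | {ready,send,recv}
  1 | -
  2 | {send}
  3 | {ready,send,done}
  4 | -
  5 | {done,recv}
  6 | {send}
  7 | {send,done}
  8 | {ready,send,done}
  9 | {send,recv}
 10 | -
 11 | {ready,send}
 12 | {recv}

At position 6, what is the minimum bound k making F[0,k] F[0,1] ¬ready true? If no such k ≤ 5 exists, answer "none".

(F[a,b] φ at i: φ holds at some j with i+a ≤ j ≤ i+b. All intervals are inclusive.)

Scan j = 6,7,… for F[0,1] ¬ready:
  j=6: holds
First hit at j=6, so smallest k = 6-6 = 0.

0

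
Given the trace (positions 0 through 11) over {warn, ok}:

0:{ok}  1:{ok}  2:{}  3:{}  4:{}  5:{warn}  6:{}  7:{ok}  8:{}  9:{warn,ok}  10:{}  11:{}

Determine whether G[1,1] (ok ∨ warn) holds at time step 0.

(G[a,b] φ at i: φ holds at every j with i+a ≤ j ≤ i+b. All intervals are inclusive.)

Check (ok ∨ warn) at every j in [1,1]:
  j=1: true
All positions satisfy it → formula holds.

Yes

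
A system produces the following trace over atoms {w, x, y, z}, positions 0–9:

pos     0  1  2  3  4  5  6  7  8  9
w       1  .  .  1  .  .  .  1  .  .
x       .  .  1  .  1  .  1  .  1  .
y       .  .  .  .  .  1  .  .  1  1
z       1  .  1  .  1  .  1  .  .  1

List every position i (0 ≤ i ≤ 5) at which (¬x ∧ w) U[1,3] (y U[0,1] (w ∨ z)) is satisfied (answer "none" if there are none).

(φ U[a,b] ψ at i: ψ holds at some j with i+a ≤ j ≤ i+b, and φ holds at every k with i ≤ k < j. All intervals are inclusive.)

3

Evaluate at each i in [0,5]:
  i=0: ✗ (lhs fails at k=1 before rhs at j=2)
  i=1: ✗ (lhs fails at k=1 before rhs at j=2)
  i=2: ✗ (lhs fails at k=2 before rhs at j=3)
  i=3: ✓ (rhs at j=4; lhs holds on [3,3])
  i=4: ✗ (lhs fails at k=4 before rhs at j=5)
  i=5: ✗ (lhs fails at k=5 before rhs at j=6)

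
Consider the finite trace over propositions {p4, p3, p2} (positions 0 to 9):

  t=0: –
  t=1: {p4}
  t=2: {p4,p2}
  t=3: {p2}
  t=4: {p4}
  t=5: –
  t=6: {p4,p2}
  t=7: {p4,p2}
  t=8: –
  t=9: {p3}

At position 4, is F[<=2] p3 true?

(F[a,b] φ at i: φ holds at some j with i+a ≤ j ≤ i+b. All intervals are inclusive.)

False

Check p3 at each j in [4,6]:
  j=4: false
  j=5: false
  j=6: false
No position in the window satisfies it → formula fails.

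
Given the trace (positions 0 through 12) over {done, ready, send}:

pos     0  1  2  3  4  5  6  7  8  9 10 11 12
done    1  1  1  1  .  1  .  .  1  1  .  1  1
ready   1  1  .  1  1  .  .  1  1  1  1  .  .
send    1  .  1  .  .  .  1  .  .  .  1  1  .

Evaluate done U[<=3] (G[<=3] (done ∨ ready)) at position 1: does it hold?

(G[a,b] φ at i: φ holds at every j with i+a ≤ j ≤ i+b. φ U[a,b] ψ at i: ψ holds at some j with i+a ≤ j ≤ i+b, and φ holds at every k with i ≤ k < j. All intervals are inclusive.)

Yes

Need some j in [1,4] with G[<=3] (done ∨ ready), and done at every k in [1,j-1].
  j=1: G[<=3] (done ∨ ready) holds; no prefix to check → satisfied.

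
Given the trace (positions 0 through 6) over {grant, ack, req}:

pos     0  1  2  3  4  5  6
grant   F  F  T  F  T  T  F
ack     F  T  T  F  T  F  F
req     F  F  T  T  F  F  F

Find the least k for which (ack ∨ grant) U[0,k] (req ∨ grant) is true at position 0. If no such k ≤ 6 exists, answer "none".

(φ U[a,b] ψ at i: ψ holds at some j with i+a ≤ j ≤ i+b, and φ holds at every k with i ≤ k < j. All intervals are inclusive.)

Need earliest j ≥ 0 with (req ∨ grant), and (ack ∨ grant) at every k in [0,j-1].
  j=0: rhs fails.
  j=1: rhs fails.
  j=2: rhs holds but lhs fails at k=0.
  j=3: rhs holds but lhs fails at k=0.
  j=4: rhs holds but lhs fails at k=0.
  j=5: rhs holds but lhs fails at k=0.
  j=6: rhs fails.
No witness within the range → none.

none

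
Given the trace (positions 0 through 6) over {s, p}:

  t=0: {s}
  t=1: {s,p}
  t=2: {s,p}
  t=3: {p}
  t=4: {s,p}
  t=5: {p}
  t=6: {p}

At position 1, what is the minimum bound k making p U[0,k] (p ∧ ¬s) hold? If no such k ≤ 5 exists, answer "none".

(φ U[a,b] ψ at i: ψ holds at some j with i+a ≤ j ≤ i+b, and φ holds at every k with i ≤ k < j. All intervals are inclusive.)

Need earliest j ≥ 1 with (p ∧ ¬s), and p at every k in [1,j-1].
  j=1: rhs fails.
  j=2: rhs fails.
  j=3: rhs holds; lhs holds on [1,2]. k = 2.

2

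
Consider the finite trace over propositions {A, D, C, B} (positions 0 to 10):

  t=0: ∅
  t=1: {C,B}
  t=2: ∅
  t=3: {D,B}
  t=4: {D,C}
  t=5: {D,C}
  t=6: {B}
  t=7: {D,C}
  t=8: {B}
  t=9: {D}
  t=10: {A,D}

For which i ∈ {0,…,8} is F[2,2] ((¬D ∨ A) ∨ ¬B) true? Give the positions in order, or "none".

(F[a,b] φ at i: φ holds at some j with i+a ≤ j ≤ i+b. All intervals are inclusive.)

0, 2, 3, 4, 5, 6, 7, 8

Evaluate at each i in [0,8]:
  i=0: ✓ (witness j=2)
  i=1: ✗ (none in [3,3])
  i=2: ✓ (witness j=4)
  i=3: ✓ (witness j=5)
  i=4: ✓ (witness j=6)
  i=5: ✓ (witness j=7)
  i=6: ✓ (witness j=8)
  i=7: ✓ (witness j=9)
  i=8: ✓ (witness j=10)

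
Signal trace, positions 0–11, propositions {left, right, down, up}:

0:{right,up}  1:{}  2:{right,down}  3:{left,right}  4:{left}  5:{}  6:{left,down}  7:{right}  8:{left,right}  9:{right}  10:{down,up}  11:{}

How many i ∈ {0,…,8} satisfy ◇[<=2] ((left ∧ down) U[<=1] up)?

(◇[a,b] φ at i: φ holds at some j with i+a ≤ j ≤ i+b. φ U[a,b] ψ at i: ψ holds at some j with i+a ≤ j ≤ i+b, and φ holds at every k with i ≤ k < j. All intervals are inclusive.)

Evaluate at each i in [0,8]:
  i=0: ✓ (witness j=0)
  i=1: ✗ (none in [1,3])
  i=2: ✗ (none in [2,4])
  i=3: ✗ (none in [3,5])
  i=4: ✗ (none in [4,6])
  i=5: ✗ (none in [5,7])
  i=6: ✗ (none in [6,8])
  i=7: ✗ (none in [7,9])
  i=8: ✓ (witness j=10)
Positions where it holds: {0, 8} → 2.

2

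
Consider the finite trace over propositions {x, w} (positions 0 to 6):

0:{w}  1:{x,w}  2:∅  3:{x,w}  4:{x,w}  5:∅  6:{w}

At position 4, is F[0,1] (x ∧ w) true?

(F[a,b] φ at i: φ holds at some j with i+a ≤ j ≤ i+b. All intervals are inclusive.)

Check (x ∧ w) at each j in [4,5]:
  j=4: true
  j=5: false
Found at j=4 → formula holds.

Holds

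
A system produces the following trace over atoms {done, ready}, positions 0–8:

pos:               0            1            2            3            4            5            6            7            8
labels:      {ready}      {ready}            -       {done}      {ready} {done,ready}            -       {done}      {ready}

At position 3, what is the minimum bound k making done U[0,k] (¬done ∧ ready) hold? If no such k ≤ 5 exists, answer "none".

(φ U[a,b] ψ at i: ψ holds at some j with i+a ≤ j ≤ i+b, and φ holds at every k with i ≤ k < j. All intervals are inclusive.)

1

Need earliest j ≥ 3 with (¬done ∧ ready), and done at every k in [3,j-1].
  j=3: rhs fails.
  j=4: rhs holds; lhs holds on [3,3]. k = 1.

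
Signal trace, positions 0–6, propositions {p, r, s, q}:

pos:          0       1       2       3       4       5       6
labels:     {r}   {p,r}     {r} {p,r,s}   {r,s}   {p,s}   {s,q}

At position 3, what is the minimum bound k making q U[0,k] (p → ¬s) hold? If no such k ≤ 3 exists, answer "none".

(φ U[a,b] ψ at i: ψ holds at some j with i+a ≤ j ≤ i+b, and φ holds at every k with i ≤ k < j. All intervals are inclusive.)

Need earliest j ≥ 3 with (p → ¬s), and q at every k in [3,j-1].
  j=3: rhs fails.
  j=4: rhs holds but lhs fails at k=3.
  j=5: rhs fails.
  j=6: rhs holds but lhs fails at k=3.
No witness within the range → none.

none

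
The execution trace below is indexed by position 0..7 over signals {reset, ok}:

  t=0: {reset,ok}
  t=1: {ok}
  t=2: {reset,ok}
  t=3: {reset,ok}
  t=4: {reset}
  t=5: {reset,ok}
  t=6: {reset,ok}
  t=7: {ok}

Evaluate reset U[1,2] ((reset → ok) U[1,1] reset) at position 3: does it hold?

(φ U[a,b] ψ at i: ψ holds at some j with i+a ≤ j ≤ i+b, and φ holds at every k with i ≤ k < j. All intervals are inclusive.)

Need some j in [4,5] with ((reset → ok) U[1,1] reset), and reset at every k in [3,j-1].
  j=4: ((reset → ok) U[1,1] reset) — fails.
  j=5: ((reset → ok) U[1,1] reset) holds; reset holds at every k in [3,4] → satisfied.

True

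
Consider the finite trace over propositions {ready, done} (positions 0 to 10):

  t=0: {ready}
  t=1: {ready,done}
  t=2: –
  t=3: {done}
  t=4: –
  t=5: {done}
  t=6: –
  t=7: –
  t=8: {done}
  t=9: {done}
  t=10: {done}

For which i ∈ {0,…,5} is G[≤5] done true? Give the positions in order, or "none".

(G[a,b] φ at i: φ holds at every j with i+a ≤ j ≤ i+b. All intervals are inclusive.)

Evaluate at each i in [0,5]:
  i=0: ✗ (fails at j=0)
  i=1: ✗ (fails at j=2)
  i=2: ✗ (fails at j=2)
  i=3: ✗ (fails at j=4)
  i=4: ✗ (fails at j=4)
  i=5: ✗ (fails at j=6)

none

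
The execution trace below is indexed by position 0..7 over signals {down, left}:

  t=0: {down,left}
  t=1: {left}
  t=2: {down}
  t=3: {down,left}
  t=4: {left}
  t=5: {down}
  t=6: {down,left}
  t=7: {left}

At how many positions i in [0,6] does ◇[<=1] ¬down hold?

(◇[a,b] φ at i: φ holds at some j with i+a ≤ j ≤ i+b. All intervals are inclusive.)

Evaluate at each i in [0,6]:
  i=0: ✓ (witness j=1)
  i=1: ✓ (witness j=1)
  i=2: ✗ (none in [2,3])
  i=3: ✓ (witness j=4)
  i=4: ✓ (witness j=4)
  i=5: ✗ (none in [5,6])
  i=6: ✓ (witness j=7)
Positions where it holds: {0, 1, 3, 4, 6} → 5.

5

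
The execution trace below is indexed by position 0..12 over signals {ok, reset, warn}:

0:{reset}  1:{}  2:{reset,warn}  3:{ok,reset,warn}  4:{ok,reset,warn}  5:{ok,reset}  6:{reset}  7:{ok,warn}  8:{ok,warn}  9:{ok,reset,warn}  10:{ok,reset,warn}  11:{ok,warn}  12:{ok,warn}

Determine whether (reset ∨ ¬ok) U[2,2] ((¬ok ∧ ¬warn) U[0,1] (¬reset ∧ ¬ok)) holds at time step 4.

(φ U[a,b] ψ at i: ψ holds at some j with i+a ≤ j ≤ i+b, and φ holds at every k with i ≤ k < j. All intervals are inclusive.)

Does not hold

Need some j in [6,6] with ((¬ok ∧ ¬warn) U[0,1] (¬reset ∧ ¬ok)), and (reset ∨ ¬ok) at every k in [4,j-1].
  j=6: ((¬ok ∧ ¬warn) U[0,1] (¬reset ∧ ¬ok)) — fails.
No j in the window works → until fails.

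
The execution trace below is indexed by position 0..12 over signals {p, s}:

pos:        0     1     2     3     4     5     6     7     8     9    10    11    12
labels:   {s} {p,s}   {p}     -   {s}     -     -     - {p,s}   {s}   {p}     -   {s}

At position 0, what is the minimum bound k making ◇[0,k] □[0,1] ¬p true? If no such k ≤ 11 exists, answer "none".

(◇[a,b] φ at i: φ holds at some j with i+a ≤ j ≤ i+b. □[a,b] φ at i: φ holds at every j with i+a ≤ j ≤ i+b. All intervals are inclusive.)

Scan j = 0,1,… for □[0,1] ¬p:
  j=0: fails
  j=1: fails
  j=2: fails
  j=3: holds
First hit at j=3, so smallest k = 3-0 = 3.

3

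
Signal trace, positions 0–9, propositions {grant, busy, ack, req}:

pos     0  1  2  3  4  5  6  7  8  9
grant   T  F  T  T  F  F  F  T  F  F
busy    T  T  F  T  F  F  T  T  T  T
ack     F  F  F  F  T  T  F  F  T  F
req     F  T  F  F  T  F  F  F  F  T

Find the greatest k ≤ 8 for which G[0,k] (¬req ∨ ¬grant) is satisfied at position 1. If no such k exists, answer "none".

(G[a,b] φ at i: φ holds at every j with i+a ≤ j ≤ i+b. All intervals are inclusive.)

(¬req ∨ ¬grant) must hold from j=1 onward; find where it first fails.
  j=1: holds
  j=2: holds
  j=3: holds
  j=4: holds
  j=5: holds
  j=6: holds
  j=7: holds
  j=8: holds
  j=9: holds
Holds through j=9; largest k = 8.

8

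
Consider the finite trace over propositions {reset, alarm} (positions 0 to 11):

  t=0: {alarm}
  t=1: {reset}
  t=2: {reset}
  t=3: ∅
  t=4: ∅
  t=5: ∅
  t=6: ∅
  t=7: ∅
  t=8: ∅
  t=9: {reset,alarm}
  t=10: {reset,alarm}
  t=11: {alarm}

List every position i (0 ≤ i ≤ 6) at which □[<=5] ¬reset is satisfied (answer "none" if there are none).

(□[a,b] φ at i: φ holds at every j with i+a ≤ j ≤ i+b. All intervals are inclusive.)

Evaluate at each i in [0,6]:
  i=0: ✗ (fails at j=1)
  i=1: ✗ (fails at j=1)
  i=2: ✗ (fails at j=2)
  i=3: ✓ (all of [3,8])
  i=4: ✗ (fails at j=9)
  i=5: ✗ (fails at j=9)
  i=6: ✗ (fails at j=9)

3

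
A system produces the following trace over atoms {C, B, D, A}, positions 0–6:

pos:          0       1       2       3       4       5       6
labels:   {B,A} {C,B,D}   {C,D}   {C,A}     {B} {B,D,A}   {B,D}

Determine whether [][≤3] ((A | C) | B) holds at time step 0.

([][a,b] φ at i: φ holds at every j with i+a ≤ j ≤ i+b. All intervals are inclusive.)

True

Check ((A | C) | B) at every j in [0,3]:
  j=0: true
  j=1: true
  j=2: true
  j=3: true
All positions satisfy it → formula holds.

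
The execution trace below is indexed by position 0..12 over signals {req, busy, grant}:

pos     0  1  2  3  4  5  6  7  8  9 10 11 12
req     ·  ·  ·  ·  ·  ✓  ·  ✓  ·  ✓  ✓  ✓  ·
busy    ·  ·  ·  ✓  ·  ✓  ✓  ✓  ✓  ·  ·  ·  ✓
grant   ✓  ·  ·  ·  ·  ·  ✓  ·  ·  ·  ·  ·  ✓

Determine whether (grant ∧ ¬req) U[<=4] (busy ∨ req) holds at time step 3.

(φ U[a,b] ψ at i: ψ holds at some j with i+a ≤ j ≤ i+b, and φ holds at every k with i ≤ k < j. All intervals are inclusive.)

Need some j in [3,7] with (busy ∨ req), and (grant ∧ ¬req) at every k in [3,j-1].
  j=3: (busy ∨ req) holds; no prefix to check → satisfied.

True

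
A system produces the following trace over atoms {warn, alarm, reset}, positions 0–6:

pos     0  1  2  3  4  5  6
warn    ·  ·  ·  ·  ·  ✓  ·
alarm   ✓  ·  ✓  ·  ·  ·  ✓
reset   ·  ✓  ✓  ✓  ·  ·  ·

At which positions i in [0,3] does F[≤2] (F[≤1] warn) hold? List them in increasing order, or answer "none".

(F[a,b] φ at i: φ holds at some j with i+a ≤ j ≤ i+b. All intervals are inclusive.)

Evaluate at each i in [0,3]:
  i=0: ✗ (none in [0,2])
  i=1: ✗ (none in [1,3])
  i=2: ✓ (witness j=4)
  i=3: ✓ (witness j=4)

2, 3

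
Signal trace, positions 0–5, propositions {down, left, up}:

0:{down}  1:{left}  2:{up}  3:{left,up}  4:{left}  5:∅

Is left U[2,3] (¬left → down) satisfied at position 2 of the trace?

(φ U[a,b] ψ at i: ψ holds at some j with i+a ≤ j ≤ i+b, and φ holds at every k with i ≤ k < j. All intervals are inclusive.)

Need some j in [4,5] with (¬left → down), and left at every k in [2,j-1].
  j=4: (¬left → down) holds, but left fails at k=2 → not this j.
  j=5: (¬left → down) false.
No j in the window works → until fails.

Does not hold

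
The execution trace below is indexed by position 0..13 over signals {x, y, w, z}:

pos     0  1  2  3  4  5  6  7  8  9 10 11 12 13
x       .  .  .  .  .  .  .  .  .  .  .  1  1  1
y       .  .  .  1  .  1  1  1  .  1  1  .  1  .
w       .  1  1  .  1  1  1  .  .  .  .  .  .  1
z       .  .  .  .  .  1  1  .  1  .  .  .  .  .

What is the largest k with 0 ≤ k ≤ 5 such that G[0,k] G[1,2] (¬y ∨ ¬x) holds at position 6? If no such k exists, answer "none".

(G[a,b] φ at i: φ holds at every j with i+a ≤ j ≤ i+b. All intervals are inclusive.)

G[1,2] (¬y ∨ ¬x) must hold from j=6 onward; find where it first fails.
  j=6: holds
  j=7: holds
  j=8: holds
  j=9: holds
  j=10: fails
Holds on [6,9], so largest k = 3.

3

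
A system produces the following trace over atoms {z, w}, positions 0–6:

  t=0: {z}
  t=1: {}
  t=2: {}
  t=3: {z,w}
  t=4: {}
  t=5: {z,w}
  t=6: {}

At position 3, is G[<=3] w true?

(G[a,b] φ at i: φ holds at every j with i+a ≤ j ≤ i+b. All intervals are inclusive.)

Check w at every j in [3,6]:
  j=3: true
  j=4: false
  j=5: true
  j=6: false
Fails at j=4 → formula fails.

Does not hold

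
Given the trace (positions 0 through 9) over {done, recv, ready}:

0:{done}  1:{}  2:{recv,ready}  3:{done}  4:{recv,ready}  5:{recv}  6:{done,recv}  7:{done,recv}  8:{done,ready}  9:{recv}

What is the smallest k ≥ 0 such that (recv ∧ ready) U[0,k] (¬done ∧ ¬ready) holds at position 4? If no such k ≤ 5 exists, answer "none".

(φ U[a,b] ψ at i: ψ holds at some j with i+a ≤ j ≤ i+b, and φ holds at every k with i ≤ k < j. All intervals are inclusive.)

1

Need earliest j ≥ 4 with (¬done ∧ ¬ready), and (recv ∧ ready) at every k in [4,j-1].
  j=4: rhs fails.
  j=5: rhs holds; lhs holds on [4,4]. k = 1.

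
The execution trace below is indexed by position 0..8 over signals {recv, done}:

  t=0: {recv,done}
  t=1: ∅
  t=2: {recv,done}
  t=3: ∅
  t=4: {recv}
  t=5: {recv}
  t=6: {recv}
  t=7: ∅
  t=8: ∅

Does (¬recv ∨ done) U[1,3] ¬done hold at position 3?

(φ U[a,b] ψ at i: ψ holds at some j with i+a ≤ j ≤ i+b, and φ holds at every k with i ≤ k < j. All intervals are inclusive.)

Holds

Need some j in [4,6] with ¬done, and (¬recv ∨ done) at every k in [3,j-1].
  j=4: ¬done holds; (¬recv ∨ done) holds at every k in [3,3] → satisfied.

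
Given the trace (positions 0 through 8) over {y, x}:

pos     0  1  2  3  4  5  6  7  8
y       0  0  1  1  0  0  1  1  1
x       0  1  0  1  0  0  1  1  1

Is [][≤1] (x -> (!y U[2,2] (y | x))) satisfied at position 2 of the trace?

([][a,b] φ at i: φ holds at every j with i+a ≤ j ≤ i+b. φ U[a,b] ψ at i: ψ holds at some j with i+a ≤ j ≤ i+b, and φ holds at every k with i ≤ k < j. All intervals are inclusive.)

Check (x -> (!y U[2,2] (y | x))) at every j in [2,3]:
  j=2: antecedent false → ✓
  j=3: antecedent true; consequent fails → ✗
Fails at j=3 → formula fails.

Does not hold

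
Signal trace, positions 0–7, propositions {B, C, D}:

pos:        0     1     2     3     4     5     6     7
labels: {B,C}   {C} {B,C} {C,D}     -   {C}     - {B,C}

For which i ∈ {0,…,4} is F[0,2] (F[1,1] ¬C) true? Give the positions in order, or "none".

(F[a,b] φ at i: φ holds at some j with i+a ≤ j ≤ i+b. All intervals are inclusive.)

1, 2, 3, 4

Evaluate at each i in [0,4]:
  i=0: ✗ (none in [0,2])
  i=1: ✓ (witness j=3)
  i=2: ✓ (witness j=3)
  i=3: ✓ (witness j=3)
  i=4: ✓ (witness j=5)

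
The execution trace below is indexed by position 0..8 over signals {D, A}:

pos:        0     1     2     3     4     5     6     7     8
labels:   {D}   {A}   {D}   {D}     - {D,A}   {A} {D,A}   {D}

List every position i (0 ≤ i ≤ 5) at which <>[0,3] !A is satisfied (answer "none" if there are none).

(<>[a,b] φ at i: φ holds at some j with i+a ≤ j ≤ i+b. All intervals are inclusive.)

Evaluate at each i in [0,5]:
  i=0: ✓ (witness j=0)
  i=1: ✓ (witness j=2)
  i=2: ✓ (witness j=2)
  i=3: ✓ (witness j=3)
  i=4: ✓ (witness j=4)
  i=5: ✓ (witness j=8)

0, 1, 2, 3, 4, 5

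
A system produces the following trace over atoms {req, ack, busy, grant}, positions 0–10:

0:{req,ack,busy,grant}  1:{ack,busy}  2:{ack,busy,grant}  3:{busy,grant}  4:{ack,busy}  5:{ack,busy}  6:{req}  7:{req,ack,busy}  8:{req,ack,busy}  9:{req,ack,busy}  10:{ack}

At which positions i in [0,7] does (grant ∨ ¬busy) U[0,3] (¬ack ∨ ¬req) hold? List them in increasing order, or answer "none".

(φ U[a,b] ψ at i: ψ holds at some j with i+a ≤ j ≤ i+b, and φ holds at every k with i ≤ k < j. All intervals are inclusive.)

Evaluate at each i in [0,7]:
  i=0: ✓ (rhs at j=1; lhs holds on [0,0])
  i=1: ✓ (rhs at j=1)
  i=2: ✓ (rhs at j=2)
  i=3: ✓ (rhs at j=3)
  i=4: ✓ (rhs at j=4)
  i=5: ✓ (rhs at j=5)
  i=6: ✓ (rhs at j=6)
  i=7: ✗ (lhs fails at k=7 before rhs at j=10)

0, 1, 2, 3, 4, 5, 6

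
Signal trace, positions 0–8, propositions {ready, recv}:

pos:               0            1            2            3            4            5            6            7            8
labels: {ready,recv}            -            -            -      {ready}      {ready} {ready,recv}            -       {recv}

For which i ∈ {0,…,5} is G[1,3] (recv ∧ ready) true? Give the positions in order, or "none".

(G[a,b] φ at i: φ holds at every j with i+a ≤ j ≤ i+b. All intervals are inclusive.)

none

Evaluate at each i in [0,5]:
  i=0: ✗ (fails at j=1)
  i=1: ✗ (fails at j=2)
  i=2: ✗ (fails at j=3)
  i=3: ✗ (fails at j=4)
  i=4: ✗ (fails at j=5)
  i=5: ✗ (fails at j=7)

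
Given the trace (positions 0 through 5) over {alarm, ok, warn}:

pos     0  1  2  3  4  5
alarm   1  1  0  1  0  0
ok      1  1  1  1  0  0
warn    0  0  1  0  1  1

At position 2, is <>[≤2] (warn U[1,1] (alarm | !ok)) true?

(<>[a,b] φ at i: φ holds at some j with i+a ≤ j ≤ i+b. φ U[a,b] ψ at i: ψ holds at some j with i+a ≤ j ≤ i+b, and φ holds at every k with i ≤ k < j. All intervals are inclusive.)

True

Check (warn U[1,1] (alarm | !ok)) at each j in [2,4]:
  j=2: holds
  j=3: fails
  j=4: holds
Found at j=2 → formula holds.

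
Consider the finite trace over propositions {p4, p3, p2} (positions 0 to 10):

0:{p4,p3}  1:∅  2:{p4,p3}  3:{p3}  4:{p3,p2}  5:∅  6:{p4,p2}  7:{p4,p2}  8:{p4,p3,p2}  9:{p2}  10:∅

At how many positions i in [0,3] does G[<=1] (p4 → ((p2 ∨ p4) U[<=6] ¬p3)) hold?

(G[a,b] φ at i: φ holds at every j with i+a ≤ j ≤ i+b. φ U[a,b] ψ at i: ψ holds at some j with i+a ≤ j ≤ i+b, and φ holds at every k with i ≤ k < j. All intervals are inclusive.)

Evaluate at each i in [0,3]:
  i=0: ✓ (all of [0,1])
  i=1: ✗ (fails at j=2)
  i=2: ✗ (fails at j=2)
  i=3: ✓ (all of [3,4])
Positions where it holds: {0, 3} → 2.

2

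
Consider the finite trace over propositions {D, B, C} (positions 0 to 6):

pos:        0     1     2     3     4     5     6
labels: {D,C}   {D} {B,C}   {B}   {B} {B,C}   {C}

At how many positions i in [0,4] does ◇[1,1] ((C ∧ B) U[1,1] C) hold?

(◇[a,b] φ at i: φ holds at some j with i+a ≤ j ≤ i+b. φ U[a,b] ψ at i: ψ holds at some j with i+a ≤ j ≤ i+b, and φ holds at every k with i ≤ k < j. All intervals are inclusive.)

Evaluate at each i in [0,4]:
  i=0: ✗ (none in [1,1])
  i=1: ✗ (none in [2,2])
  i=2: ✗ (none in [3,3])
  i=3: ✗ (none in [4,4])
  i=4: ✓ (witness j=5)
Positions where it holds: {4} → 1.

1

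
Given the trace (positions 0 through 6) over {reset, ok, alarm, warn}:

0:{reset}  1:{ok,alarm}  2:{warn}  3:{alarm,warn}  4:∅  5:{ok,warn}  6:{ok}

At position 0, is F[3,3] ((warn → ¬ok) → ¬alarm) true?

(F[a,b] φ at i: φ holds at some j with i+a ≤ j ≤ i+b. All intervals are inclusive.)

False

Check ((warn → ¬ok) → ¬alarm) at each j in [3,3]:
  j=3: false
No position in the window satisfies it → formula fails.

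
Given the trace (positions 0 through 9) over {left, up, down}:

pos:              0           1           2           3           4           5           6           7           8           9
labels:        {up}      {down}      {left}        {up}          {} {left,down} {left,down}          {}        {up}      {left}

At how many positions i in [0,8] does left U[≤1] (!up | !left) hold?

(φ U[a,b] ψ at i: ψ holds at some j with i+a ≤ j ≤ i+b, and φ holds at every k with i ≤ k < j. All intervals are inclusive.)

Evaluate at each i in [0,8]:
  i=0: ✓ (rhs at j=0)
  i=1: ✓ (rhs at j=1)
  i=2: ✓ (rhs at j=2)
  i=3: ✓ (rhs at j=3)
  i=4: ✓ (rhs at j=4)
  i=5: ✓ (rhs at j=5)
  i=6: ✓ (rhs at j=6)
  i=7: ✓ (rhs at j=7)
  i=8: ✓ (rhs at j=8)
Positions where it holds: {0, 1, 2, 3, 4, 5, 6, 7, 8} → 9.

9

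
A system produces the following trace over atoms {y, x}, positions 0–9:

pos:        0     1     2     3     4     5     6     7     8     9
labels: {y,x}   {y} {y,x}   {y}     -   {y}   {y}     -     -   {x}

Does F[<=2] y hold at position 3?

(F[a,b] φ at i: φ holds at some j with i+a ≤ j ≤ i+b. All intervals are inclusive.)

Check y at each j in [3,5]:
  j=3: true
  j=4: false
  j=5: true
Found at j=3 → formula holds.

Yes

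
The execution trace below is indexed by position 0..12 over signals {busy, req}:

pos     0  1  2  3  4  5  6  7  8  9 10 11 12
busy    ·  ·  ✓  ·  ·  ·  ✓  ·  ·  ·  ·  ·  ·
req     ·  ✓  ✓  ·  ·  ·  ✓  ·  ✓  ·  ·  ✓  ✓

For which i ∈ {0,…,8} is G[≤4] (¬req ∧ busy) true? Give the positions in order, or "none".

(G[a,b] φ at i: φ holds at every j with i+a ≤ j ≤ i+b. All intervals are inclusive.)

none

Evaluate at each i in [0,8]:
  i=0: ✗ (fails at j=0)
  i=1: ✗ (fails at j=1)
  i=2: ✗ (fails at j=2)
  i=3: ✗ (fails at j=3)
  i=4: ✗ (fails at j=4)
  i=5: ✗ (fails at j=5)
  i=6: ✗ (fails at j=6)
  i=7: ✗ (fails at j=7)
  i=8: ✗ (fails at j=8)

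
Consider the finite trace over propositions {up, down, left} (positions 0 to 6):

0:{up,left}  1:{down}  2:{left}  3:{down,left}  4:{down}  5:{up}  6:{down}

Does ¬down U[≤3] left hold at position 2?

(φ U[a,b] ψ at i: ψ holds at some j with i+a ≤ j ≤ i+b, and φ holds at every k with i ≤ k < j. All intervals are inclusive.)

Need some j in [2,5] with left, and ¬down at every k in [2,j-1].
  j=2: left holds; no prefix to check → satisfied.

Yes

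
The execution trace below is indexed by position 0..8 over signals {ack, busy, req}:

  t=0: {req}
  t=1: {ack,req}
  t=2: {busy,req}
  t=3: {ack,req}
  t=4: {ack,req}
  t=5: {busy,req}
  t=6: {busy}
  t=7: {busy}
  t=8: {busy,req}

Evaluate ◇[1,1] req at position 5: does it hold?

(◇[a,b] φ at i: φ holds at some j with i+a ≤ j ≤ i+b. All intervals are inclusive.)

Does not hold

Check req at each j in [6,6]:
  j=6: false
No position in the window satisfies it → formula fails.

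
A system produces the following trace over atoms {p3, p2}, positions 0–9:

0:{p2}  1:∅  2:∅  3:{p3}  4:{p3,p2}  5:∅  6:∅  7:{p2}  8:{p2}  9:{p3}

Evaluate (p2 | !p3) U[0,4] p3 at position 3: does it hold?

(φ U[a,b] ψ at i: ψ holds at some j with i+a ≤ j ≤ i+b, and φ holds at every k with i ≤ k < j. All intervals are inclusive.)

Yes

Need some j in [3,7] with p3, and (p2 | !p3) at every k in [3,j-1].
  j=3: p3 holds; no prefix to check → satisfied.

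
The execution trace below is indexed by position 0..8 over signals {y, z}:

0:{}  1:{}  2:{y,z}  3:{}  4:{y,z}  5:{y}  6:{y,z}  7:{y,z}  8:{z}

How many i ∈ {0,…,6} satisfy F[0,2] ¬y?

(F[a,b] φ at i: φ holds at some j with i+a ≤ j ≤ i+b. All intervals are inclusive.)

Evaluate at each i in [0,6]:
  i=0: ✓ (witness j=0)
  i=1: ✓ (witness j=1)
  i=2: ✓ (witness j=3)
  i=3: ✓ (witness j=3)
  i=4: ✗ (none in [4,6])
  i=5: ✗ (none in [5,7])
  i=6: ✓ (witness j=8)
Positions where it holds: {0, 1, 2, 3, 6} → 5.

5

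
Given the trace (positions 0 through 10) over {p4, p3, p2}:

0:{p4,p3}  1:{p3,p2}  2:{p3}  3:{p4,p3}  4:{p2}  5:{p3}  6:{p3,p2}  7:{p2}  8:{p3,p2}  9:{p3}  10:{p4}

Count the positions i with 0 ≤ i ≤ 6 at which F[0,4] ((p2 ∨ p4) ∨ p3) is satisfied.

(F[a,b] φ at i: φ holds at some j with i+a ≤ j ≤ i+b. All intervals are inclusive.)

Evaluate at each i in [0,6]:
  i=0: ✓ (witness j=0)
  i=1: ✓ (witness j=1)
  i=2: ✓ (witness j=2)
  i=3: ✓ (witness j=3)
  i=4: ✓ (witness j=4)
  i=5: ✓ (witness j=5)
  i=6: ✓ (witness j=6)
Positions where it holds: {0, 1, 2, 3, 4, 5, 6} → 7.

7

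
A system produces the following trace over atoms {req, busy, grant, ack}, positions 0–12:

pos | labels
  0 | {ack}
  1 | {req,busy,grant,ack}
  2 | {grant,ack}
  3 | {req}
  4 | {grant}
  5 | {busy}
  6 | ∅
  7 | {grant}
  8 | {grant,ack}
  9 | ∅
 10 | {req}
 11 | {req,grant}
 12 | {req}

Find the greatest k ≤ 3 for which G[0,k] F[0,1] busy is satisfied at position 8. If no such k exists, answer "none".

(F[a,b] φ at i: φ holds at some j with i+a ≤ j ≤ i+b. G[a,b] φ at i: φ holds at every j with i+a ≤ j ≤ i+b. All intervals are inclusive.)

F[0,1] busy must hold from j=8 onward; find where it first fails.
  j=8: fails → no k works.

none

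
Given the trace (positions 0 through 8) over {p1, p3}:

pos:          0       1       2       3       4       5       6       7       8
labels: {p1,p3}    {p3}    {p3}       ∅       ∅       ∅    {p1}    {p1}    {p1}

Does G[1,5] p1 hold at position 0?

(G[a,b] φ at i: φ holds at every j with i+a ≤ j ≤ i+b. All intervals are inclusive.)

No

Check p1 at every j in [1,5]:
  j=1: false
  j=2: false
  j=3: false
  j=4: false
  j=5: false
Fails at j=1 → formula fails.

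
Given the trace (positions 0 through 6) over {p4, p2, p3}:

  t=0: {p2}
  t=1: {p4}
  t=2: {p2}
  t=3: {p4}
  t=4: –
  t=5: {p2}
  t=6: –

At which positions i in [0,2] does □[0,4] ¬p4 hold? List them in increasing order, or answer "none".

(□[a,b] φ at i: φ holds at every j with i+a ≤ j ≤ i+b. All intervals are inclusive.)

Evaluate at each i in [0,2]:
  i=0: ✗ (fails at j=1)
  i=1: ✗ (fails at j=1)
  i=2: ✗ (fails at j=3)

none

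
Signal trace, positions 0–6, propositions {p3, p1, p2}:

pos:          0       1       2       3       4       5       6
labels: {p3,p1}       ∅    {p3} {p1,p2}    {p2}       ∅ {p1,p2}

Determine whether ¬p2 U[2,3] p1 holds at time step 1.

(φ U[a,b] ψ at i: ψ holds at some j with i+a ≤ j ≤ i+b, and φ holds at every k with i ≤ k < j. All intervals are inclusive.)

Need some j in [3,4] with p1, and ¬p2 at every k in [1,j-1].
  j=3: p1 holds; ¬p2 holds at every k in [1,2] → satisfied.

Holds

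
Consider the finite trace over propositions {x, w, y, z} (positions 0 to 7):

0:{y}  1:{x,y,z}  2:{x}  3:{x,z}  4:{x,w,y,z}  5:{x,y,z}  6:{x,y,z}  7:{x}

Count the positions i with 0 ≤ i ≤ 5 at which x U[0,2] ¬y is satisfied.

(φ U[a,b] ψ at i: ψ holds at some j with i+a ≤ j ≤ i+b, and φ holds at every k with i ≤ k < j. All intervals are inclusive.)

Evaluate at each i in [0,5]:
  i=0: ✗ (lhs fails at k=0 before rhs at j=2)
  i=1: ✓ (rhs at j=2; lhs holds on [1,1])
  i=2: ✓ (rhs at j=2)
  i=3: ✓ (rhs at j=3)
  i=4: ✗ (no rhs in [4,6])
  i=5: ✓ (rhs at j=7; lhs holds on [5,6])
Positions where it holds: {1, 2, 3, 5} → 4.

4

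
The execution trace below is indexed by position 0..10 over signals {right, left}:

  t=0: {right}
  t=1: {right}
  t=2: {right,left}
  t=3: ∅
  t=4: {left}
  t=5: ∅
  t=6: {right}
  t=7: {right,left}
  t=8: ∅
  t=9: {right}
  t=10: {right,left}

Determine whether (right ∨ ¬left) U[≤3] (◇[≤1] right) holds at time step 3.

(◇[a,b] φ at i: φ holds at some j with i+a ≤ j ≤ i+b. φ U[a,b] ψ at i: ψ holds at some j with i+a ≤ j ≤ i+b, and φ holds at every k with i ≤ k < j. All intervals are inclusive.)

No

Need some j in [3,6] with ◇[≤1] right, and (right ∨ ¬left) at every k in [3,j-1].
  j=3: ◇[≤1] right — fails (none in [3,4]).
  j=4: ◇[≤1] right — fails (none in [4,5]).
  j=5: ◇[≤1] right holds, but (right ∨ ¬left) fails at k=4 → not this j.
  j=6: ◇[≤1] right holds, but (right ∨ ¬left) fails at k=4 → not this j.
No j in the window works → until fails.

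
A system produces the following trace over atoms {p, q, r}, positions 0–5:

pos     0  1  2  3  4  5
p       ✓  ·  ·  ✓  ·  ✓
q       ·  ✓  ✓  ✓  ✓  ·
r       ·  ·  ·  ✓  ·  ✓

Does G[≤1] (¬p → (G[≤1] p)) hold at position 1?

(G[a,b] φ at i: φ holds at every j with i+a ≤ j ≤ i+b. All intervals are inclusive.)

Does not hold

Check (¬p → (G[≤1] p)) at every j in [1,2]:
  j=1: antecedent true; consequent fails at 1 → ✗
  j=2: antecedent true; consequent fails at 2 → ✗
Fails at j=1 → formula fails.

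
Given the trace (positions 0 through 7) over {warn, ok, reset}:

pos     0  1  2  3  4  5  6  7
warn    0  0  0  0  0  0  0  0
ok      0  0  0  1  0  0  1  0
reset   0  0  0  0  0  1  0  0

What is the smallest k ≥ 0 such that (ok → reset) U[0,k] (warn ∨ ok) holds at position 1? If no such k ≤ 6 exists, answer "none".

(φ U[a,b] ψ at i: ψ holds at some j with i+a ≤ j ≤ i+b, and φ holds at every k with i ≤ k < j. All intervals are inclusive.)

2

Need earliest j ≥ 1 with (warn ∨ ok), and (ok → reset) at every k in [1,j-1].
  j=1: rhs fails.
  j=2: rhs fails.
  j=3: rhs holds; lhs holds on [1,2]. k = 2.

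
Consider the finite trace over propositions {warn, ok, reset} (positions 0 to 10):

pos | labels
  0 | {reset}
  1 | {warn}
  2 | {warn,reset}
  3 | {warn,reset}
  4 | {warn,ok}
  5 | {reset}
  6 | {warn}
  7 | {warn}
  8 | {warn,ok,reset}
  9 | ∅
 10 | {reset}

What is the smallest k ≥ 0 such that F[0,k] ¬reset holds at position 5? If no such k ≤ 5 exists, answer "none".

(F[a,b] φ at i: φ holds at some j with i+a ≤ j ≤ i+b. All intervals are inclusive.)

1

Scan j = 5,6,… for ¬reset:
  j=5: fails
  j=6: holds
First hit at j=6, so smallest k = 6-5 = 1.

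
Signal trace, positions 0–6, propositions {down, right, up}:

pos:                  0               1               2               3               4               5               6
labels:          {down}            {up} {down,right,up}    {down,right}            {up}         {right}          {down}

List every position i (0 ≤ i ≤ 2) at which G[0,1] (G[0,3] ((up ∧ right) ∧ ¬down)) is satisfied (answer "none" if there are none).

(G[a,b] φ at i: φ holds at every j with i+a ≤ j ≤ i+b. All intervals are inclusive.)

Evaluate at each i in [0,2]:
  i=0: ✗ (fails at j=0)
  i=1: ✗ (fails at j=1)
  i=2: ✗ (fails at j=2)

none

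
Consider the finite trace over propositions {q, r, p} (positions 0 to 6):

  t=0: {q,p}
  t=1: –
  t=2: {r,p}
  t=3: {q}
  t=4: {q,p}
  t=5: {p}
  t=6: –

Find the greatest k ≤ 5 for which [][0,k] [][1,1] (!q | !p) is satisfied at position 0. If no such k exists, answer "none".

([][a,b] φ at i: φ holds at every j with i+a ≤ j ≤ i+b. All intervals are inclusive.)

[][1,1] (!q | !p) must hold from j=0 onward; find where it first fails.
  j=0: holds
  j=1: holds
  j=2: holds
  j=3: fails
Holds on [0,2], so largest k = 2.

2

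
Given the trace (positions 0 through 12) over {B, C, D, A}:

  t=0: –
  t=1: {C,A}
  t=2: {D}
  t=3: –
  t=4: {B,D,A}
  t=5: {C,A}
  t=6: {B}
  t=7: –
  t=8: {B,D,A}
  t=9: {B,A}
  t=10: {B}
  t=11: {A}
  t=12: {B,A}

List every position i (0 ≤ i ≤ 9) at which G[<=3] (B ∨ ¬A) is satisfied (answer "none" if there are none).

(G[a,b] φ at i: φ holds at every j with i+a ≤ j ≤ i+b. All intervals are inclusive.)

6, 7

Evaluate at each i in [0,9]:
  i=0: ✗ (fails at j=1)
  i=1: ✗ (fails at j=1)
  i=2: ✗ (fails at j=5)
  i=3: ✗ (fails at j=5)
  i=4: ✗ (fails at j=5)
  i=5: ✗ (fails at j=5)
  i=6: ✓ (all of [6,9])
  i=7: ✓ (all of [7,10])
  i=8: ✗ (fails at j=11)
  i=9: ✗ (fails at j=11)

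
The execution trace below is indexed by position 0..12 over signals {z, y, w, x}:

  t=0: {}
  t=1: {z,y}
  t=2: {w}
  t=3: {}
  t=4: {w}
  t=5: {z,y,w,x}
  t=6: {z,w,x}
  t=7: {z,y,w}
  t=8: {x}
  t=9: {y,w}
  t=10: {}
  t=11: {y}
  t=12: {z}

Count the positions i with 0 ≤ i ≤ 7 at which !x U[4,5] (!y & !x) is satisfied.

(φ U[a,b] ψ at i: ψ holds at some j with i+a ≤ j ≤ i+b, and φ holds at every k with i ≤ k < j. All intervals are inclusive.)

Evaluate at each i in [0,7]:
  i=0: ✓ (rhs at j=4; lhs holds on [0,3])
  i=1: ✗ (no rhs in [5,6])
  i=2: ✗ (no rhs in [6,7])
  i=3: ✗ (no rhs in [7,8])
  i=4: ✗ (no rhs in [8,9])
  i=5: ✗ (lhs fails at k=5 before rhs at j=10)
  i=6: ✗ (lhs fails at k=6 before rhs at j=10)
  i=7: ✗ (lhs fails at k=8 before rhs at j=12)
Positions where it holds: {0} → 1.

1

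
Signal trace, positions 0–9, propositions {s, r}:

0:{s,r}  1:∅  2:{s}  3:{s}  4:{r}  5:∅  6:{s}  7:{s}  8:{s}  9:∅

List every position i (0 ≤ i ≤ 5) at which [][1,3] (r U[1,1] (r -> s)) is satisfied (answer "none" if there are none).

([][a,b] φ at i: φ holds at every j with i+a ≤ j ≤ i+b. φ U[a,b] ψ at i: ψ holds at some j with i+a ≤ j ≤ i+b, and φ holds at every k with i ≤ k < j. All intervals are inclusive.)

Evaluate at each i in [0,5]:
  i=0: ✗ (fails at j=1)
  i=1: ✗ (fails at j=2)
  i=2: ✗ (fails at j=3)
  i=3: ✗ (fails at j=5)
  i=4: ✗ (fails at j=5)
  i=5: ✗ (fails at j=6)

none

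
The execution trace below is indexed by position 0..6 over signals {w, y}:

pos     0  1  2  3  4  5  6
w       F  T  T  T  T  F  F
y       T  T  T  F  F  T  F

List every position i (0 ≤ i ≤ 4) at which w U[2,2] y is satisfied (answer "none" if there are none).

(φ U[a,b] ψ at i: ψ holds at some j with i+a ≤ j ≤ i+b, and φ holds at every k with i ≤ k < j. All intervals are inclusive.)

Evaluate at each i in [0,4]:
  i=0: ✗ (lhs fails at k=0 before rhs at j=2)
  i=1: ✗ (no rhs in [3,3])
  i=2: ✗ (no rhs in [4,4])
  i=3: ✓ (rhs at j=5; lhs holds on [3,4])
  i=4: ✗ (no rhs in [6,6])

3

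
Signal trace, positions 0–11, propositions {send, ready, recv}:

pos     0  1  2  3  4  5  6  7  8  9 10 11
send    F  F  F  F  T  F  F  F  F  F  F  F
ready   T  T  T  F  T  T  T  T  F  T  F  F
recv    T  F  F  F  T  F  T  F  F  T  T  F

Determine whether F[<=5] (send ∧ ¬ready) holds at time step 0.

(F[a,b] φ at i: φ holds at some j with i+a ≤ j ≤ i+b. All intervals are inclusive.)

Check (send ∧ ¬ready) at each j in [0,5]:
  j=0: false
  j=1: false
  j=2: false
  j=3: false
  j=4: false
  j=5: false
No position in the window satisfies it → formula fails.

False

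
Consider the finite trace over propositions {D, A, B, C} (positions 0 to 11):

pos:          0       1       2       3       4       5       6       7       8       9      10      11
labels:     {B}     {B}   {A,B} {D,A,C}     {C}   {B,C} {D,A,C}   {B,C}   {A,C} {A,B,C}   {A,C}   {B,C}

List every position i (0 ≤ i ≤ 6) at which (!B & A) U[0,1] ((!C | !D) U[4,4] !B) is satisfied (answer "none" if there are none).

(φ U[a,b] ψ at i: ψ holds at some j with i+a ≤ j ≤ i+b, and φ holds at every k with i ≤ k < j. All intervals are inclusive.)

none

Evaluate at each i in [0,6]:
  i=0: ✗ (no rhs in [0,1])
  i=1: ✗ (no rhs in [1,2])
  i=2: ✗ (no rhs in [2,3])
  i=3: ✗ (no rhs in [3,4])
  i=4: ✗ (no rhs in [4,5])
  i=5: ✗ (no rhs in [5,6])
  i=6: ✗ (no rhs in [6,7])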